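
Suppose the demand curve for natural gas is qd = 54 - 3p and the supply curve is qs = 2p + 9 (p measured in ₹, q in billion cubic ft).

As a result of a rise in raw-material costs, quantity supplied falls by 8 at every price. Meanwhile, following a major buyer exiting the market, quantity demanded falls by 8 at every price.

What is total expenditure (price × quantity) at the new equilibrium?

171

Before the shock: 54 - 3p = 2p + 9 ⇒ 45 = 5p ⇒ p = 9, q = 27.
The shock moves the curves to qd = 46 - 3p and qs = 2p + 1.
Equate the new curves: 46 - 3p = 2p + 1, giving 45 = 5p, p = 9, q = 19.
New expenditure = 9 × 19 = 171.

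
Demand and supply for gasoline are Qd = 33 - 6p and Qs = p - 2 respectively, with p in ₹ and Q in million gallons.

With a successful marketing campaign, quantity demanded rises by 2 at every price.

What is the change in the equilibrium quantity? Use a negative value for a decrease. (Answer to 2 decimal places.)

Before the shock: 33 - 6p = p - 2 ⇒ 35 = 7p ⇒ p = 5, Q = 3.
The new curves are Qd = 35 - 6p (demand) and Qs = p - 2 (supply).
New equilibrium: 35 - 6p = p - 2 ⇒ 37 = 7p ⇒ p = 37/7 ≈ 5.2857, Q = 23/7 ≈ 3.2857.
ΔQ = 3.2857 − 3 = +0.29.

+0.29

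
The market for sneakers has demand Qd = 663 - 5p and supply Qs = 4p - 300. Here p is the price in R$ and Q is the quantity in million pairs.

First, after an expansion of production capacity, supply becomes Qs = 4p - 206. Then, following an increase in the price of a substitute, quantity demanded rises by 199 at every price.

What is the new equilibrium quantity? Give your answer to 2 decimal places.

268.67

Initially, 663 - 5p = 4p - 300, so 963 = 9p and p = 107, Q = 128.
With the change applied: demand Qd = 862 - 5p, supply Qs = 4p - 206.
Setting them equal: 862 - 5p = 4p - 206 → 1068 = 9p, so p = 356/3 ≈ 118.6667 and Q = 806/3 ≈ 268.6667.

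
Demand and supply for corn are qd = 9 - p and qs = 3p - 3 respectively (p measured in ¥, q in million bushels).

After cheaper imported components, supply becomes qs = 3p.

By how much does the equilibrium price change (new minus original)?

-0.75

Before the shock: 9 - p = 3p - 3 ⇒ 12 = 4p ⇒ p = 3, q = 6.
The new curves are qd = 9 - p (demand) and qs = 3p (supply).
Equate the new curves: 9 - p = 3p, giving 9 = 4p, p = 2.25, q = 6.75.
Δp = 2.25 − 3 = -0.75.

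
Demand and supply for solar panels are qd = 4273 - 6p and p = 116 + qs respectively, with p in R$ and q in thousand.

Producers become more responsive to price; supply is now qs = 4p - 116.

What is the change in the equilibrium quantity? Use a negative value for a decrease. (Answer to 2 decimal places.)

Original equilibrium: 4273 - 6p = p - 116 gives 4389 = 7p, so p = 627 and q = 511.
After the shift, demand is qd = 4273 - 6p and supply is qs = 4p - 116.
Setting them equal: 4273 - 6p = 4p - 116 → 4389 = 10p, so p = 438.9 and q = 1639.6.
Δq = 1639.6 − 511 = +1128.60.

+1128.60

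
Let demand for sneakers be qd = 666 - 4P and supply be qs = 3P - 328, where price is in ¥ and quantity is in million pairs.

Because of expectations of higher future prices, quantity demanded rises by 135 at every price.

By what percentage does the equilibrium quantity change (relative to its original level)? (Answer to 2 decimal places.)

Before the shock: 666 - 4P = 3P - 328 ⇒ 994 = 7P ⇒ P = 142, q = 98.
After the shift, demand is qd = 801 - 4P and supply is qs = 3P - 328.
Equate the new curves: 801 - 4P = 3P - 328, giving 1129 = 7P, P = 1129/7 ≈ 161.2857, q = 1091/7 ≈ 155.8571.
%Δq = (155.8571 − 98) / 98 × 100 = +59.04%.

+59.04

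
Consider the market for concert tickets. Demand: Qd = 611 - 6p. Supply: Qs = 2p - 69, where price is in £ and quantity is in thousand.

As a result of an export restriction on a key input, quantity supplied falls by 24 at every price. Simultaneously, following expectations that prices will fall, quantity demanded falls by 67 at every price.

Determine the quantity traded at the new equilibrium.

66.25

Solve the original market: 611 - 6p = 2p - 69, hence p = 85 and Q = 101.
The new curves are Qd = 544 - 6p (demand) and Qs = 2p - 93 (supply).
Clearing the new market: 544 - 6p = 2p - 93, so p = 79.625 and Q = 66.25.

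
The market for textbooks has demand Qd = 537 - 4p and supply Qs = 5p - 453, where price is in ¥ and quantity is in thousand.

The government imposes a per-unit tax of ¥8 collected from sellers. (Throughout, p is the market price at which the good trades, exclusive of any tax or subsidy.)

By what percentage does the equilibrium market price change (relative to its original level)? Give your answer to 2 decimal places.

Before the shock: 537 - 4p = 5p - 453 ⇒ 990 = 9p ⇒ p = 110, Q = 97.
Since sellers keep the price net of the tax, the effective supply curve becomes Qs = 5p - 493.
Setting them equal: 537 - 4p = 5p - 493 → 1030 = 9p, so p = 1030/9 ≈ 114.4444 and Q = 713/9 ≈ 79.2222.
%Δp = (114.4444 − 110) / 110 × 100 = +4.04%.

+4.04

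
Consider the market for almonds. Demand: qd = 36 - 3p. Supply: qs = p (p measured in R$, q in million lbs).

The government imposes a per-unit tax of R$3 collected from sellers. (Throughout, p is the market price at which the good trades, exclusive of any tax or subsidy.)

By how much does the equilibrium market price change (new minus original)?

+0.75

Before the shock: 36 - 3p = p ⇒ 36 = 4p ⇒ p = 9, q = 9.
Since sellers keep the price net of the tax, the effective supply curve becomes qs = p - 3.
New equilibrium: 36 - 3p = p - 3 ⇒ 39 = 4p ⇒ p = 9.75, q = 6.75.
Δp = 9.75 − 9 = +0.75.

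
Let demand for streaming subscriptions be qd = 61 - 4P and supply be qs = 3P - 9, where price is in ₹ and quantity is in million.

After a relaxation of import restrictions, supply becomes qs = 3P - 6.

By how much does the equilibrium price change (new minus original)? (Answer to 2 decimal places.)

-0.43

Before the shock: 61 - 4P = 3P - 9 ⇒ 70 = 7P ⇒ P = 10, q = 21.
The new curves are qd = 61 - 4P (demand) and qs = 3P - 6 (supply).
Setting them equal: 61 - 4P = 3P - 6 → 67 = 7P, so P = 67/7 ≈ 9.5714 and q = 159/7 ≈ 22.7143.
ΔP = 9.5714 − 10 = -0.43.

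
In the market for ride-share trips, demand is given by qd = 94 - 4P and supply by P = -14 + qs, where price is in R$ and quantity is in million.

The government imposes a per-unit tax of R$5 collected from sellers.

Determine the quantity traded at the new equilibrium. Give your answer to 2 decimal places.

Initially, 94 - 4P = P + 14, so 80 = 5P and P = 16, q = 30.
Since sellers keep the price net of the tax, the effective supply curve becomes qs = P + 9.
Setting them equal: 94 - 4P = P + 9 → 85 = 5P, so P = 17 and q = 26.

26.00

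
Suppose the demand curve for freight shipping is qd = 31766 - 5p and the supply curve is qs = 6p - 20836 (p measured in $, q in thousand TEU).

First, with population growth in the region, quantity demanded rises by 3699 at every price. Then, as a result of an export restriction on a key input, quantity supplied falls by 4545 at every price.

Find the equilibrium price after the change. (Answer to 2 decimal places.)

5531.45

Before the shock: 31766 - 5p = 6p - 20836 ⇒ 52602 = 11p ⇒ p = 4782, q = 7856.
The new curves are qd = 35465 - 5p (demand) and qs = 6p - 25381 (supply).
Clearing the new market: 35465 - 5p = 6p - 25381, so p = 60846/11 ≈ 5531.4545 and q = 85885/11 ≈ 7807.7273.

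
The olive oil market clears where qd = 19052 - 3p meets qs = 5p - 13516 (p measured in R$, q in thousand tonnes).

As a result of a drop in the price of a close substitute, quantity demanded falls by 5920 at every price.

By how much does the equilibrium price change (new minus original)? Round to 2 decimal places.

-740.00

Solve the original market: 19052 - 3p = 5p - 13516, hence p = 4071 and q = 6839.
The new curves are qd = 13132 - 3p (demand) and qs = 5p - 13516 (supply).
Equate the new curves: 13132 - 3p = 5p - 13516, giving 26648 = 8p, p = 3331, q = 3139.
Δp = 3331 − 4071 = -740.00.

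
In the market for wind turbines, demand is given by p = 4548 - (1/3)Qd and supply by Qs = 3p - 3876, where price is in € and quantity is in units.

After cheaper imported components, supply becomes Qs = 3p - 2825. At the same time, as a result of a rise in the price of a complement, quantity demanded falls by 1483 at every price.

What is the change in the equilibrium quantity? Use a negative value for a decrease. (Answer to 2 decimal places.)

-216.00

Before the shock: 13644 - 3p = 3p - 3876 ⇒ 17520 = 6p ⇒ p = 2920, Q = 4884.
The new curves are Qd = 12161 - 3p (demand) and Qs = 3p - 2825 (supply).
New equilibrium: 12161 - 3p = 3p - 2825 ⇒ 14986 = 6p ⇒ p = 7493/3 ≈ 2497.6667, Q = 4668.
ΔQ = 4668 − 4884 = -216.00.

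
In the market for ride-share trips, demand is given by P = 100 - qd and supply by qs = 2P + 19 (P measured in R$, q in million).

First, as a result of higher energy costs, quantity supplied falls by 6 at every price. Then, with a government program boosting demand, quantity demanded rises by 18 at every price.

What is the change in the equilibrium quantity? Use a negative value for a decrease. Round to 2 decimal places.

+10.00

Before the shock: 100 - P = 2P + 19 ⇒ 81 = 3P ⇒ P = 27, q = 73.
With the change applied: demand qd = 118 - P, supply qs = 2P + 13.
New equilibrium: 118 - P = 2P + 13 ⇒ 105 = 3P ⇒ P = 35, q = 83.
Δq = 83 − 73 = +10.00.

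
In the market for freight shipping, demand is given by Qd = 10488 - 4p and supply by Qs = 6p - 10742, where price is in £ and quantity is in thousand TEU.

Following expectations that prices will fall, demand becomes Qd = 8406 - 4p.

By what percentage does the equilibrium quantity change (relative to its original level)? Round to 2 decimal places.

-62.59

Initially, 10488 - 4p = 6p - 10742, so 21230 = 10p and p = 2123, Q = 1996.
The shock moves the curves to Qd = 8406 - 4p and Qs = 6p - 10742.
Setting them equal: 8406 - 4p = 6p - 10742 → 19148 = 10p, so p = 1914.8 and Q = 746.8.
%ΔQ = (746.8 − 1996) / 1996 × 100 = -62.59%.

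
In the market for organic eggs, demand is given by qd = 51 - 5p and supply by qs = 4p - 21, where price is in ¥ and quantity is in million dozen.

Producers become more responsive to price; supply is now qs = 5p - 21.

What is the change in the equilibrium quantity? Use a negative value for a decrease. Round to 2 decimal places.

Before the shock: 51 - 5p = 4p - 21 ⇒ 72 = 9p ⇒ p = 8, q = 11.
The new curves are qd = 51 - 5p (demand) and qs = 5p - 21 (supply).
Equate the new curves: 51 - 5p = 5p - 21, giving 72 = 10p, p = 7.2, q = 15.
Δq = 15 − 11 = +4.00.

+4.00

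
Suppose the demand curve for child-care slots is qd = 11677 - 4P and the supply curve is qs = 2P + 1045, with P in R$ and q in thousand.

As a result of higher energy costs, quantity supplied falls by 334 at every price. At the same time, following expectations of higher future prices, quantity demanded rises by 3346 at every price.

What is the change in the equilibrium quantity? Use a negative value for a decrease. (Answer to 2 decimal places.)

Solve the original market: 11677 - 4P = 2P + 1045, hence P = 1772 and q = 4589.
After the shift, demand is qd = 15023 - 4P and supply is qs = 2P + 711.
Setting them equal: 15023 - 4P = 2P + 711 → 14312 = 6P, so P = 7156/3 ≈ 2385.3333 and q = 16445/3 ≈ 5481.6667.
Δq = 5481.6667 − 4589 = +892.67.

+892.67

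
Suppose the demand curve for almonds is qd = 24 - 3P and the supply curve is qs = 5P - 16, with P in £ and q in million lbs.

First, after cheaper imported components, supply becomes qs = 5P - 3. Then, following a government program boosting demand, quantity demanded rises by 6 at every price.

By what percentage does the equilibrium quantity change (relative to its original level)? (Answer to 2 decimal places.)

+95.83

Before the shock: 24 - 3P = 5P - 16 ⇒ 40 = 8P ⇒ P = 5, q = 9.
With the change applied: demand qd = 30 - 3P, supply qs = 5P - 3.
Setting them equal: 30 - 3P = 5P - 3 → 33 = 8P, so P = 4.125 and q = 17.625.
%Δq = (17.625 − 9) / 9 × 100 = +95.83%.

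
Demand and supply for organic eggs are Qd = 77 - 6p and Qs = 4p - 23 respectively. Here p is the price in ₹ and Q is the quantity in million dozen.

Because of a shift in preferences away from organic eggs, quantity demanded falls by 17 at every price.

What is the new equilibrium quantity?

Initially, 77 - 6p = 4p - 23, so 100 = 10p and p = 10, Q = 17.
The shock moves the curves to Qd = 60 - 6p and Qs = 4p - 23.
Clearing the new market: 60 - 6p = 4p - 23, so p = 8.3 and Q = 10.2.

10.2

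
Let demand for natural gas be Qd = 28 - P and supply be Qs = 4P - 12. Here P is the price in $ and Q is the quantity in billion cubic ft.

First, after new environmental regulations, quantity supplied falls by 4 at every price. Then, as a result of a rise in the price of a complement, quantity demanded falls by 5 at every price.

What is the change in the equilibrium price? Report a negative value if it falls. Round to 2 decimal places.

-0.20

Initially, 28 - P = 4P - 12, so 40 = 5P and P = 8, Q = 20.
With the change applied: demand Qd = 23 - P, supply Qs = 4P - 16.
Setting them equal: 23 - P = 4P - 16 → 39 = 5P, so P = 7.8 and Q = 15.2.
ΔP = 7.8 − 8 = -0.20.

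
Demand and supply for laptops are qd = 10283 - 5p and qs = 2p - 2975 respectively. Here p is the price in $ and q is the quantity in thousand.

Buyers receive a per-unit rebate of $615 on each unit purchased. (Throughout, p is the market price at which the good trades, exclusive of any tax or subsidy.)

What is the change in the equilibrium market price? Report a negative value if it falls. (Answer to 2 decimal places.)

+439.29

Before the shock: 10283 - 5p = 2p - 2975 ⇒ 13258 = 7p ⇒ p = 1894, q = 813.
Since buyers' out-of-pocket price is the market price minus the rebate, the effective demand curve becomes qd = 13358 - 5p.
New equilibrium: 13358 - 5p = 2p - 2975 ⇒ 16333 = 7p ⇒ p = 16333/7 ≈ 2333.2857, q = 11841/7 ≈ 1691.5714.
Δp = 2333.2857 − 1894 = +439.29.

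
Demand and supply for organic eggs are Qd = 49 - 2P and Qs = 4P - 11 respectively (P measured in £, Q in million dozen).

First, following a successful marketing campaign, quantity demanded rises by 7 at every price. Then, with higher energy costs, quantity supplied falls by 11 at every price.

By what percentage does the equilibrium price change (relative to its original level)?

+30

Original equilibrium: 49 - 2P = 4P - 11 gives 60 = 6P, so P = 10 and Q = 29.
The shock moves the curves to Qd = 56 - 2P and Qs = 4P - 22.
New equilibrium: 56 - 2P = 4P - 22 ⇒ 78 = 6P ⇒ P = 13, Q = 30.
%ΔP = (13 − 10) / 10 × 100 = +30%.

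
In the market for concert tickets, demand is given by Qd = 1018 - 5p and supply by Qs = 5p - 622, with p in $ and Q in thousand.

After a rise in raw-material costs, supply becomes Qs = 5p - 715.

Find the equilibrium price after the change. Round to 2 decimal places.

173.30

Solve the original market: 1018 - 5p = 5p - 622, hence p = 164 and Q = 198.
After the shift, demand is Qd = 1018 - 5p and supply is Qs = 5p - 715.
Setting them equal: 1018 - 5p = 5p - 715 → 1733 = 10p, so p = 173.3 and Q = 151.5.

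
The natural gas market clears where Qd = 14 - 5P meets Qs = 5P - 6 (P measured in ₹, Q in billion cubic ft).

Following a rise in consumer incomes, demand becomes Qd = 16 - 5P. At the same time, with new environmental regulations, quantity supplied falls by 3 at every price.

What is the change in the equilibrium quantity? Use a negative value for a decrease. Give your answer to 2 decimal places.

Original equilibrium: 14 - 5P = 5P - 6 gives 20 = 10P, so P = 2 and Q = 4.
With the change applied: demand Qd = 16 - 5P, supply Qs = 5P - 9.
New equilibrium: 16 - 5P = 5P - 9 ⇒ 25 = 10P ⇒ P = 2.5, Q = 3.5.
ΔQ = 3.5 − 4 = -0.50.

-0.50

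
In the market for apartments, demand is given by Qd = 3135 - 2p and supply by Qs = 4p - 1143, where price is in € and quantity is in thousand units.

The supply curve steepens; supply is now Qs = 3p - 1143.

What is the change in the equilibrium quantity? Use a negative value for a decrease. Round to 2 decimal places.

Before the shock: 3135 - 2p = 4p - 1143 ⇒ 4278 = 6p ⇒ p = 713, Q = 1709.
After the shift, demand is Qd = 3135 - 2p and supply is Qs = 3p - 1143.
Clearing the new market: 3135 - 2p = 3p - 1143, so p = 855.6 and Q = 1423.8.
ΔQ = 1423.8 − 1709 = -285.20.

-285.20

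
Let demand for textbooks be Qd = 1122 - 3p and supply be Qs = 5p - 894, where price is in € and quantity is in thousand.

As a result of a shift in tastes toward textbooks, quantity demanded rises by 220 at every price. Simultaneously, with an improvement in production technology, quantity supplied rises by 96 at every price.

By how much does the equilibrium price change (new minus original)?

Before the shock: 1122 - 3p = 5p - 894 ⇒ 2016 = 8p ⇒ p = 252, Q = 366.
With the change applied: demand Qd = 1342 - 3p, supply Qs = 5p - 798.
Setting them equal: 1342 - 3p = 5p - 798 → 2140 = 8p, so p = 267.5 and Q = 539.5.
Δp = 267.5 − 252 = +15.5.

+15.5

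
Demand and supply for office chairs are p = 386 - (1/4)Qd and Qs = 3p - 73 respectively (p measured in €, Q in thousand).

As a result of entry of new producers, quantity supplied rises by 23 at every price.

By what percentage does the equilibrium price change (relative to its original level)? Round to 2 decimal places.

-1.42

Initially, 1544 - 4p = 3p - 73, so 1617 = 7p and p = 231, Q = 620.
With the change applied: demand Qd = 1544 - 4p, supply Qs = 3p - 50.
Clearing the new market: 1544 - 4p = 3p - 50, so p = 1594/7 ≈ 227.7143 and Q = 4432/7 ≈ 633.1429.
%Δp = (227.7143 − 231) / 231 × 100 = -1.42%.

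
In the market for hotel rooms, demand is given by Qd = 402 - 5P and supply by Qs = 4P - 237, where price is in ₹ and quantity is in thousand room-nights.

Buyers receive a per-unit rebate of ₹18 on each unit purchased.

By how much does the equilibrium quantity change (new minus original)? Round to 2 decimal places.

+40.00

Solve the original market: 402 - 5P = 4P - 237, hence P = 71 and Q = 47.
Since buyers' out-of-pocket price is the market price minus the rebate, the effective demand curve becomes Qd = 492 - 5P.
Clearing the new market: 492 - 5P = 4P - 237, so P = 81 and Q = 87.
ΔQ = 87 − 47 = +40.00.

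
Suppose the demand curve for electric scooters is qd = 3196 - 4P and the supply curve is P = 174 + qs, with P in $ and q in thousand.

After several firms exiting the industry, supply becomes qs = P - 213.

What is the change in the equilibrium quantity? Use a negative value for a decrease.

-31.2

Original equilibrium: 3196 - 4P = P - 174 gives 3370 = 5P, so P = 674 and q = 500.
After the shift, demand is qd = 3196 - 4P and supply is qs = P - 213.
Equate the new curves: 3196 - 4P = P - 213, giving 3409 = 5P, P = 681.8, q = 468.8.
Δq = 468.8 − 500 = -31.2.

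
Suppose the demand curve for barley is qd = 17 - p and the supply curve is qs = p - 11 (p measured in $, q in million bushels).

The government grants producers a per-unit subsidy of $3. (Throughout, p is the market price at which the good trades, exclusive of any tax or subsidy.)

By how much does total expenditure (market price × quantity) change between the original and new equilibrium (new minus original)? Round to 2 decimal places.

+14.25

Original equilibrium: 17 - p = p - 11 gives 28 = 2p, so p = 14 and q = 3.
Since sellers receive the price plus the subsidy, the effective supply curve becomes qs = p - 8.
Equate the new curves: 17 - p = p - 8, giving 25 = 2p, p = 12.5, q = 4.5.
Expenditure moves from 14×3 = 42 to 12.5×4.5 = 56.25; change = +14.25.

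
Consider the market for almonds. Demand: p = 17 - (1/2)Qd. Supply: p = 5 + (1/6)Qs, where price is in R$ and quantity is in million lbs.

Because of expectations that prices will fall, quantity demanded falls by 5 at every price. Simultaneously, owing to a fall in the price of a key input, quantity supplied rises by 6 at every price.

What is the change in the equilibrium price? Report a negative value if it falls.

Initially, 34 - 2p = 6p - 30, so 64 = 8p and p = 8, Q = 18.
The new curves are Qd = 29 - 2p (demand) and Qs = 6p - 24 (supply).
New equilibrium: 29 - 2p = 6p - 24 ⇒ 53 = 8p ⇒ p = 6.625, Q = 15.75.
Δp = 6.625 − 8 = -1.375.

-1.375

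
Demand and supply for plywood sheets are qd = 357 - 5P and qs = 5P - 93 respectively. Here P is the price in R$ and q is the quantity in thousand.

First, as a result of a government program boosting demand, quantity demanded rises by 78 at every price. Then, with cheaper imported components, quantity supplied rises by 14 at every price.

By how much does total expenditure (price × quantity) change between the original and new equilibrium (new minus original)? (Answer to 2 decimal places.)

+3209.20

Before the shock: 357 - 5P = 5P - 93 ⇒ 450 = 10P ⇒ P = 45, q = 132.
The shock moves the curves to qd = 435 - 5P and qs = 5P - 79.
Equate the new curves: 435 - 5P = 5P - 79, giving 514 = 10P, P = 51.4, q = 178.
Expenditure moves from 45×132 = 5940 to 51.4×178 = 9149.2; change = +3209.20.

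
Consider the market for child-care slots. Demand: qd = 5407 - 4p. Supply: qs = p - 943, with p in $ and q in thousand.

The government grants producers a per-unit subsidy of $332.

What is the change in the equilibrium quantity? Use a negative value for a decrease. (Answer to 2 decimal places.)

+265.60

Original equilibrium: 5407 - 4p = p - 943 gives 6350 = 5p, so p = 1270 and q = 327.
Since sellers receive the price plus the subsidy, the effective supply curve becomes qs = p - 611.
Setting them equal: 5407 - 4p = p - 611 → 6018 = 5p, so p = 1203.6 and q = 592.6.
Δq = 592.6 − 327 = +265.60.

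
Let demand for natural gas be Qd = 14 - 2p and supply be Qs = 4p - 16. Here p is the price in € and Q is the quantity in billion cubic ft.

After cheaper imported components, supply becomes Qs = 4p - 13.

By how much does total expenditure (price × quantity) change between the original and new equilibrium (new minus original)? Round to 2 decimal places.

+2.50

Initially, 14 - 2p = 4p - 16, so 30 = 6p and p = 5, Q = 4.
The shock moves the curves to Qd = 14 - 2p and Qs = 4p - 13.
Setting them equal: 14 - 2p = 4p - 13 → 27 = 6p, so p = 4.5 and Q = 5.
Expenditure moves from 5×4 = 20 to 4.5×5 = 22.5; change = +2.50.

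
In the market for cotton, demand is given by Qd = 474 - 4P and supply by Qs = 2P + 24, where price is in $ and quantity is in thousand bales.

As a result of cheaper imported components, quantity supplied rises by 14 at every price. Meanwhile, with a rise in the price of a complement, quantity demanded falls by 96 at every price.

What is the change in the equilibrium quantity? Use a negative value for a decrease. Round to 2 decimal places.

-22.67

Before the shock: 474 - 4P = 2P + 24 ⇒ 450 = 6P ⇒ P = 75, Q = 174.
With the change applied: demand Qd = 378 - 4P, supply Qs = 2P + 38.
Equate the new curves: 378 - 4P = 2P + 38, giving 340 = 6P, P = 170/3 ≈ 56.6667, Q = 454/3 ≈ 151.3333.
ΔQ = 151.3333 − 174 = -22.67.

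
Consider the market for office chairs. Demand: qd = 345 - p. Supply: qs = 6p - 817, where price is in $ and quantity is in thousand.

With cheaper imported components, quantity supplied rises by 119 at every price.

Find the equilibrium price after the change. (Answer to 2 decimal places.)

149.00

Initially, 345 - p = 6p - 817, so 1162 = 7p and p = 166, q = 179.
The shock moves the curves to qd = 345 - p and qs = 6p - 698.
Setting them equal: 345 - p = 6p - 698 → 1043 = 7p, so p = 149 and q = 196.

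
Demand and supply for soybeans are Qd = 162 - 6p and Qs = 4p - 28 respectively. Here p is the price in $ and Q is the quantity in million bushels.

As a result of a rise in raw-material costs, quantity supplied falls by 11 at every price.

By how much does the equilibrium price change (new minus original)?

Solve the original market: 162 - 6p = 4p - 28, hence p = 19 and Q = 48.
The new curves are Qd = 162 - 6p (demand) and Qs = 4p - 39 (supply).
New equilibrium: 162 - 6p = 4p - 39 ⇒ 201 = 10p ⇒ p = 20.1, Q = 41.4.
Δp = 20.1 − 19 = +1.1.

+1.1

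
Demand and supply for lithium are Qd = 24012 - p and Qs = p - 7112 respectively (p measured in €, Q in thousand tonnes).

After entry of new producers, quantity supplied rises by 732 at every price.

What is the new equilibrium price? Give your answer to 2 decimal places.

Initially, 24012 - p = p - 7112, so 31124 = 2p and p = 15562, Q = 8450.
With the change applied: demand Qd = 24012 - p, supply Qs = p - 6380.
Setting them equal: 24012 - p = p - 6380 → 30392 = 2p, so p = 15196 and Q = 8816.

15196.00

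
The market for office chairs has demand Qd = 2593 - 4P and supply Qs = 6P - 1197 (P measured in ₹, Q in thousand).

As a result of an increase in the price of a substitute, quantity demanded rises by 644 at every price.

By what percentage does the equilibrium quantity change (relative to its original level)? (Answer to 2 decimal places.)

+35.88

Before the shock: 2593 - 4P = 6P - 1197 ⇒ 3790 = 10P ⇒ P = 379, Q = 1077.
With the change applied: demand Qd = 3237 - 4P, supply Qs = 6P - 1197.
Setting them equal: 3237 - 4P = 6P - 1197 → 4434 = 10P, so P = 443.4 and Q = 1463.4.
%ΔQ = (1463.4 − 1077) / 1077 × 100 = +35.88%.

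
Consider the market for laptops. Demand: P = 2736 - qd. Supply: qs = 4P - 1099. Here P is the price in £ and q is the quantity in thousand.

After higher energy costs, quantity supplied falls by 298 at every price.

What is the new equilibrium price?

Initially, 2736 - P = 4P - 1099, so 3835 = 5P and P = 767, q = 1969.
The shock moves the curves to qd = 2736 - P and qs = 4P - 1397.
Setting them equal: 2736 - P = 4P - 1397 → 4133 = 5P, so P = 826.6 and q = 1909.4.

826.6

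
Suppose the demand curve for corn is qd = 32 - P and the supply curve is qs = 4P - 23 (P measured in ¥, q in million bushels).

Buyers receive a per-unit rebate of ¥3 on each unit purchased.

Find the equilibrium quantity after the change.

Original equilibrium: 32 - P = 4P - 23 gives 55 = 5P, so P = 11 and q = 21.
Since buyers' out-of-pocket price is the market price minus the rebate, the effective demand curve becomes qd = 35 - P.
Setting them equal: 35 - P = 4P - 23 → 58 = 5P, so P = 11.6 and q = 23.4.

23.4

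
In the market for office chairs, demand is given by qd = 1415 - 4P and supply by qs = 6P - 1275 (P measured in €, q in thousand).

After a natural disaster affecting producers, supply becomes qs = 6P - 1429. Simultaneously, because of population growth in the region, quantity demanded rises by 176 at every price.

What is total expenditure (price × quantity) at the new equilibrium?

115666

Before the shock: 1415 - 4P = 6P - 1275 ⇒ 2690 = 10P ⇒ P = 269, q = 339.
With the change applied: demand qd = 1591 - 4P, supply qs = 6P - 1429.
Setting them equal: 1591 - 4P = 6P - 1429 → 3020 = 10P, so P = 302 and q = 383.
New expenditure = 302 × 383 = 115666.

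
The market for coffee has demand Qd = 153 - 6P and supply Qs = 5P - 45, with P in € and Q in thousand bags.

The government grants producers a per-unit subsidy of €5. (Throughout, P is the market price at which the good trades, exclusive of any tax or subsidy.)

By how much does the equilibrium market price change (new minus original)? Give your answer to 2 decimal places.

-2.27

Solve the original market: 153 - 6P = 5P - 45, hence P = 18 and Q = 45.
Since sellers receive the price plus the subsidy, the effective supply curve becomes Qs = 5P - 20.
New equilibrium: 153 - 6P = 5P - 20 ⇒ 173 = 11P ⇒ P = 173/11 ≈ 15.7273, Q = 645/11 ≈ 58.6364.
ΔP = 15.7273 − 18 = -2.27.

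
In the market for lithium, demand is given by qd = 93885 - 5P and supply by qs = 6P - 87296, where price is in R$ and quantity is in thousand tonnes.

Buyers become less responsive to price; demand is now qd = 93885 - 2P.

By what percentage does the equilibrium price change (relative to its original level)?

Initially, 93885 - 5P = 6P - 87296, so 181181 = 11P and P = 16471, q = 11530.
With the change applied: demand qd = 93885 - 2P, supply qs = 6P - 87296.
Equate the new curves: 93885 - 2P = 6P - 87296, giving 181181 = 8P, P = 22647.625, q = 48589.75.
%ΔP = (22647.625 − 16471) / 16471 × 100 = +37.5%.

+37.5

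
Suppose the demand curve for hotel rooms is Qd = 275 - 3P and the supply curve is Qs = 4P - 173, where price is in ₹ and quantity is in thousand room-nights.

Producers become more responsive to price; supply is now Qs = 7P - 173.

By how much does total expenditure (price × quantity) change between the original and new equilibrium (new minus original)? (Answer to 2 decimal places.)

Solve the original market: 275 - 3P = 4P - 173, hence P = 64 and Q = 83.
The new curves are Qd = 275 - 3P (demand) and Qs = 7P - 173 (supply).
Setting them equal: 275 - 3P = 7P - 173 → 448 = 10P, so P = 44.8 and Q = 140.6.
Expenditure moves from 64×83 = 5312 to 44.8×140.6 = 6298.88; change = +986.88.

+986.88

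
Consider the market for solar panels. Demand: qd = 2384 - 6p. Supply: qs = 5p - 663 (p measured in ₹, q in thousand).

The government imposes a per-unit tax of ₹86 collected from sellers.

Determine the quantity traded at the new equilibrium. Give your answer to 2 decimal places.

Before the shock: 2384 - 6p = 5p - 663 ⇒ 3047 = 11p ⇒ p = 277, q = 722.
Since sellers keep the price net of the tax, the effective supply curve becomes qs = 5p - 1093.
Equate the new curves: 2384 - 6p = 5p - 1093, giving 3477 = 11p, p = 3477/11 ≈ 316.0909, q = 5362/11 ≈ 487.4545.

487.45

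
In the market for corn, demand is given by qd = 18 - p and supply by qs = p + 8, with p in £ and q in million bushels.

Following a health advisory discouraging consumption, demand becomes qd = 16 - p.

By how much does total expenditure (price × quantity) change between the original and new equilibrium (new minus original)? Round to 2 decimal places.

Before the shock: 18 - p = p + 8 ⇒ 10 = 2p ⇒ p = 5, q = 13.
The shock moves the curves to qd = 16 - p and qs = p + 8.
New equilibrium: 16 - p = p + 8 ⇒ 8 = 2p ⇒ p = 4, q = 12.
Expenditure moves from 5×13 = 65 to 4×12 = 48; change = -17.00.

-17.00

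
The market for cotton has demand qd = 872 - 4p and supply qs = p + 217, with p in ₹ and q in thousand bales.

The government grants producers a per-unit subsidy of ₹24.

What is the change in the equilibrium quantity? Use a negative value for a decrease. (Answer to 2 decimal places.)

Solve the original market: 872 - 4p = p + 217, hence p = 131 and q = 348.
Since sellers receive the price plus the subsidy, the effective supply curve becomes qs = p + 241.
Equate the new curves: 872 - 4p = p + 241, giving 631 = 5p, p = 126.2, q = 367.2.
Δq = 367.2 − 348 = +19.20.

+19.20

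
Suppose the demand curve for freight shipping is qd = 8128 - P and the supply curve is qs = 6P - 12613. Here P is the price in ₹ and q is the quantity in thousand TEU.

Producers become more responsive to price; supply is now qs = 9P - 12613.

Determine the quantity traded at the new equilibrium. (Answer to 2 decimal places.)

6053.90

Original equilibrium: 8128 - P = 6P - 12613 gives 20741 = 7P, so P = 2963 and q = 5165.
With the change applied: demand qd = 8128 - P, supply qs = 9P - 12613.
Clearing the new market: 8128 - P = 9P - 12613, so P = 2074.1 and q = 6053.9.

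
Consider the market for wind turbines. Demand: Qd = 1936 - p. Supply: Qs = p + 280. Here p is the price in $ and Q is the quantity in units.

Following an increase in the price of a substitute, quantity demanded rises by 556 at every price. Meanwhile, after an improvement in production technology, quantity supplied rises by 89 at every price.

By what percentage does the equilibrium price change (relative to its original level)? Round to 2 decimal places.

Before the shock: 1936 - p = p + 280 ⇒ 1656 = 2p ⇒ p = 828, Q = 1108.
With the change applied: demand Qd = 2492 - p, supply Qs = p + 369.
Setting them equal: 2492 - p = p + 369 → 2123 = 2p, so p = 1061.5 and Q = 1430.5.
%Δp = (1061.5 − 828) / 828 × 100 = +28.20%.

+28.20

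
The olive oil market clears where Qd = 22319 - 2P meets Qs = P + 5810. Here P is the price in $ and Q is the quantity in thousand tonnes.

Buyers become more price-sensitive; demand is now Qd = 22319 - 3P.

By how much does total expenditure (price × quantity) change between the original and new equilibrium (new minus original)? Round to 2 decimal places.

-21241923.94

Original equilibrium: 22319 - 2P = P + 5810 gives 16509 = 3P, so P = 5503 and Q = 11313.
The new curves are Qd = 22319 - 3P (demand) and Qs = P + 5810 (supply).
New equilibrium: 22319 - 3P = P + 5810 ⇒ 16509 = 4P ⇒ P = 4127.25, Q = 9937.25.
Expenditure moves from 5503×11313 = 62255439 to 4127.25×9937.25 = 41013515.0625; change = -21241923.94.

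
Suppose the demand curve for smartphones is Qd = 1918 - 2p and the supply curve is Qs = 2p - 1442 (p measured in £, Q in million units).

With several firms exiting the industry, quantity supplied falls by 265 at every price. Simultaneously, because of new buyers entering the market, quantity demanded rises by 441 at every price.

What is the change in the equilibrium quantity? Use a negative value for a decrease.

+88

Before the shock: 1918 - 2p = 2p - 1442 ⇒ 3360 = 4p ⇒ p = 840, Q = 238.
After the shift, demand is Qd = 2359 - 2p and supply is Qs = 2p - 1707.
New equilibrium: 2359 - 2p = 2p - 1707 ⇒ 4066 = 4p ⇒ p = 1016.5, Q = 326.
ΔQ = 326 − 238 = +88.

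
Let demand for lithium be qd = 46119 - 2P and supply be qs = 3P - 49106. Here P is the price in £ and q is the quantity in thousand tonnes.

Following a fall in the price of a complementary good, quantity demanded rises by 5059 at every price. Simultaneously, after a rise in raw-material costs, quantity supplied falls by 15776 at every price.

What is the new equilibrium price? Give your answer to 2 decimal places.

Initially, 46119 - 2P = 3P - 49106, so 95225 = 5P and P = 19045, q = 8029.
After the shift, demand is qd = 51178 - 2P and supply is qs = 3P - 64882.
Clearing the new market: 51178 - 2P = 3P - 64882, so P = 23212 and q = 4754.

23212.00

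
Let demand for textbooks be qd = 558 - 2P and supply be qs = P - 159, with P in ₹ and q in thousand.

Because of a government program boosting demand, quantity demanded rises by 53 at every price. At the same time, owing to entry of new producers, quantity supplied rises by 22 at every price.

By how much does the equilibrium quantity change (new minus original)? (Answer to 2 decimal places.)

+32.33

Initially, 558 - 2P = P - 159, so 717 = 3P and P = 239, q = 80.
The shock moves the curves to qd = 611 - 2P and qs = P - 137.
Setting them equal: 611 - 2P = P - 137 → 748 = 3P, so P = 748/3 ≈ 249.3333 and q = 337/3 ≈ 112.3333.
Δq = 112.3333 − 80 = +32.33.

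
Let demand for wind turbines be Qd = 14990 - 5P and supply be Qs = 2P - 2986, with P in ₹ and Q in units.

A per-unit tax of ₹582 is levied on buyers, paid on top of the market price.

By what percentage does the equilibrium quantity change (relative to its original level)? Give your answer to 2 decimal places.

Original equilibrium: 14990 - 5P = 2P - 2986 gives 17976 = 7P, so P = 2568 and Q = 2150.
Since buyers pay the price plus the tax, the effective demand curve becomes Qd = 12080 - 5P.
Setting them equal: 12080 - 5P = 2P - 2986 → 15066 = 7P, so P = 15066/7 ≈ 2152.2857 and Q = 9230/7 ≈ 1318.5714.
%ΔQ = (1318.5714 − 2150) / 2150 × 100 = -38.67%.

-38.67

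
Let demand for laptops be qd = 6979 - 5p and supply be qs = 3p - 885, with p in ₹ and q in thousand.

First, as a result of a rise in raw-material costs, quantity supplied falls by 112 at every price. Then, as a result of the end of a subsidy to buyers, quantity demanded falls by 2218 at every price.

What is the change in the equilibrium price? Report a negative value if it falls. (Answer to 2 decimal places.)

Original equilibrium: 6979 - 5p = 3p - 885 gives 7864 = 8p, so p = 983 and q = 2064.
With the change applied: demand qd = 4761 - 5p, supply qs = 3p - 997.
Setting them equal: 4761 - 5p = 3p - 997 → 5758 = 8p, so p = 719.75 and q = 1162.25.
Δp = 719.75 − 983 = -263.25.

-263.25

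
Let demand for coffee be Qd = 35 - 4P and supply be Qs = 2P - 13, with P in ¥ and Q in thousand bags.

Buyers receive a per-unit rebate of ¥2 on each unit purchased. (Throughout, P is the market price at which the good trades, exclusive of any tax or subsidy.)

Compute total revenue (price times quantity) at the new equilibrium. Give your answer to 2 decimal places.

52.89

Before the shock: 35 - 4P = 2P - 13 ⇒ 48 = 6P ⇒ P = 8, Q = 3.
Since buyers' out-of-pocket price is the market price minus the rebate, the effective demand curve becomes Qd = 43 - 4P.
Setting them equal: 43 - 4P = 2P - 13 → 56 = 6P, so P = 28/3 ≈ 9.3333 and Q = 17/3 ≈ 5.6667.
New expenditure = 9.3333 × 5.6667 = 52.89.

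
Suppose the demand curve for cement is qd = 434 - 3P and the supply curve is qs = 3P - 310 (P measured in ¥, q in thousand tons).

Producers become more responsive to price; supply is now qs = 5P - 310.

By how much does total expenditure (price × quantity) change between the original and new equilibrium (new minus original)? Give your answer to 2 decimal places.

+6727.00

Original equilibrium: 434 - 3P = 3P - 310 gives 744 = 6P, so P = 124 and q = 62.
The shock moves the curves to qd = 434 - 3P and qs = 5P - 310.
New equilibrium: 434 - 3P = 5P - 310 ⇒ 744 = 8P ⇒ P = 93, q = 155.
Expenditure moves from 124×62 = 7688 to 93×155 = 14415; change = +6727.00.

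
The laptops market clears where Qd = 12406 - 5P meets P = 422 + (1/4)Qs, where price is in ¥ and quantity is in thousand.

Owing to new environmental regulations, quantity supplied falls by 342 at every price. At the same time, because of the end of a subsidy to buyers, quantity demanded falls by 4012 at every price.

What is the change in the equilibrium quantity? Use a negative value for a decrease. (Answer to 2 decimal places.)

Solve the original market: 12406 - 5P = 4P - 1688, hence P = 1566 and Q = 4576.
After the shift, demand is Qd = 8394 - 5P and supply is Qs = 4P - 2030.
New equilibrium: 8394 - 5P = 4P - 2030 ⇒ 10424 = 9P ⇒ P = 10424/9 ≈ 1158.2222, Q = 23426/9 ≈ 2602.8889.
ΔQ = 2602.8889 − 4576 = -1973.11.

-1973.11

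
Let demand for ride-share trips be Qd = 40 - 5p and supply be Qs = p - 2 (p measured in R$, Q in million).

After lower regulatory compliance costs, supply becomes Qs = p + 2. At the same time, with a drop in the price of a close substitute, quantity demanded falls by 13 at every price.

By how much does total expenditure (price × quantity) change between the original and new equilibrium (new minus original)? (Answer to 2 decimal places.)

Initially, 40 - 5p = p - 2, so 42 = 6p and p = 7, Q = 5.
The shock moves the curves to Qd = 27 - 5p and Qs = p + 2.
Clearing the new market: 27 - 5p = p + 2, so p = 25/6 ≈ 4.1667 and Q = 37/6 ≈ 6.1667.
Expenditure moves from 7×5 = 35 to 4.1667×6.1667 = 25.6944; change = -9.31.

-9.31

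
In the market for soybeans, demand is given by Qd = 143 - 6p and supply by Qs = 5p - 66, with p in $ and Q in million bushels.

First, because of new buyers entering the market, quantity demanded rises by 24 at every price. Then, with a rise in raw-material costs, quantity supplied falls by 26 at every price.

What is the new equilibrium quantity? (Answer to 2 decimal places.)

Initially, 143 - 6p = 5p - 66, so 209 = 11p and p = 19, Q = 29.
The new curves are Qd = 167 - 6p (demand) and Qs = 5p - 92 (supply).
Setting them equal: 167 - 6p = 5p - 92 → 259 = 11p, so p = 259/11 ≈ 23.5455 and Q = 283/11 ≈ 25.7273.

25.73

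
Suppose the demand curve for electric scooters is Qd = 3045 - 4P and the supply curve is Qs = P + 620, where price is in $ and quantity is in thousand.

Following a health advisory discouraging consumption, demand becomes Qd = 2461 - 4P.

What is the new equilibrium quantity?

Before the shock: 3045 - 4P = P + 620 ⇒ 2425 = 5P ⇒ P = 485, Q = 1105.
With the change applied: demand Qd = 2461 - 4P, supply Qs = P + 620.
Setting them equal: 2461 - 4P = P + 620 → 1841 = 5P, so P = 368.2 and Q = 988.2.

988.2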